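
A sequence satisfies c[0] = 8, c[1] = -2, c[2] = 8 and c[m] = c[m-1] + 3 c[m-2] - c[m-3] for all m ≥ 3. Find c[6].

60

c[3] = 8 + 3*(-2) - 8 = -6
c[4] = (-6) + 3*8 - (-2) = 20
c[5] = 20 + 3*(-6) - 8 = -6
c[6] = (-6) + 3*20 - (-6) = 60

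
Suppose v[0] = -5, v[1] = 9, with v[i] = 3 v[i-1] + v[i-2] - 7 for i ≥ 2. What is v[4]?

149

v[2] = 3·9 + (-5) - 7 = 15
v[3] = 3·15 + 9 - 7 = 47
v[4] = 3·47 + 15 - 7 = 149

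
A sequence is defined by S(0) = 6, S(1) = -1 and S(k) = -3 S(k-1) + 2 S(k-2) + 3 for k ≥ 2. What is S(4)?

S(2) = -3(-1) + 2(6) + 3 = 18
S(3) = -3(18) + 2(-1) + 3 = -53
S(4) = -3(-53) + 2(18) + 3 = 198

198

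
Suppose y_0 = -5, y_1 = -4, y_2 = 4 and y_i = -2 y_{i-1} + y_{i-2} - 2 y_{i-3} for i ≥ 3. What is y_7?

y_3 = -2*4 + (-4) - 2*(-5) = -2
y_4 = -2*(-2) + 4 - 2*(-4) = 16
y_5 = -2*16 + (-2) - 2*4 = -42
y_6 = -2*(-42) + 16 - 2*(-2) = 104
y_7 = -2*104 + (-42) - 2*16 = -282

-282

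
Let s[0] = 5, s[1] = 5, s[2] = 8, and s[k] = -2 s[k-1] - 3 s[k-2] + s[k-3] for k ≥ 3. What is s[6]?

-165

s[3] = -2·8 - 3·5 + 5 = -26
s[4] = -2·(-26) - 3·8 + 5 = 33
s[5] = -2·33 - 3·(-26) + 8 = 20
s[6] = -2·20 - 3·33 + (-26) = -165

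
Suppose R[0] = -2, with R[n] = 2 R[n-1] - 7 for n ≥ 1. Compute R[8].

-2297

R[1] = 2(-2) - 7 = -11
R[2] = 2(-11) - 7 = -29
R[3] = 2(-29) - 7 = -65
R[4] = 2(-65) - 7 = -137
R[5] = 2(-137) - 7 = -281
R[6] = 2(-281) - 7 = -569
R[7] = 2(-569) - 7 = -1145
R[8] = 2(-1145) - 7 = -2297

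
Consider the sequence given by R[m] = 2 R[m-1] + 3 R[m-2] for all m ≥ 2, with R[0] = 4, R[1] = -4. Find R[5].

-4

R[2] = 2(-4) + 3(4) = 4
R[3] = 2(4) + 3(-4) = -4
R[4] = 2(-4) + 3(4) = 4
R[5] = 2(4) + 3(-4) = -4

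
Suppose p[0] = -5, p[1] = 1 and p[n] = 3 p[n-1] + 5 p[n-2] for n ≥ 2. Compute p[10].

-1546537

p[2] = 3·1 + 5·(-5) = -22
p[3] = 3·(-22) + 5·1 = -61
p[4] = 3·(-61) + 5·(-22) = -293
p[5] = 3·(-293) + 5·(-61) = -1184
p[6] = 3·(-1184) + 5·(-293) = -5017
p[7] = 3·(-5017) + 5·(-1184) = -20971
p[8] = 3·(-20971) + 5·(-5017) = -87998
p[9] = 3·(-87998) + 5·(-20971) = -368849
p[10] = 3·(-368849) + 5·(-87998) = -1546537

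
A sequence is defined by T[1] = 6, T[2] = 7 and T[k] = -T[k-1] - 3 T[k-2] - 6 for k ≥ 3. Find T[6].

-101

T[3] = -7 - 3*6 - 6 = -31
T[4] = -(-31) - 3*7 - 6 = 4
T[5] = -4 - 3*(-31) - 6 = 83
T[6] = -83 - 3*4 - 6 = -101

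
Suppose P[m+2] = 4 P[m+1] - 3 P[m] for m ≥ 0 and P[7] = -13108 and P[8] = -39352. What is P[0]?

Rearranging, P[m-2] = (P[m] - 4 P[m-1]) / -3.
P[6] = (-39352 - 4*(-13108)) / -3 = 13080/-3 = -4360
P[5] = (-13108 - 4*(-4360)) / -3 = 4332/-3 = -1444
P[4] = (-4360 - 4*(-1444)) / -3 = 1416/-3 = -472
P[3] = (-1444 - 4*(-472)) / -3 = 444/-3 = -148
P[2] = (-472 - 4*(-148)) / -3 = 120/-3 = -40
P[1] = (-148 - 4*(-40)) / -3 = 12/-3 = -4
P[0] = (-40 - 4*(-4)) / -3 = -24/-3 = 8

8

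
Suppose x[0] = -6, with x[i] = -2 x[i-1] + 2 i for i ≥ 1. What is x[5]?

210

x[1] = -2·(-6) + 2 = 14
x[2] = -2·14 + 4 = -24
x[3] = -2·(-24) + 6 = 54
x[4] = -2·54 + 8 = -100
x[5] = -2·(-100) + 10 = 210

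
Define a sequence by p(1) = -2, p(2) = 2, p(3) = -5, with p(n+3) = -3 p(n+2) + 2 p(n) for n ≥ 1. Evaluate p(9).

-1553

p(4) = -3*(-5) + 2*(-2) = 11
p(5) = -3*11 + 2*2 = -29
p(6) = -3*(-29) + 2*(-5) = 77
p(7) = -3*77 + 2*11 = -209
p(8) = -3*(-209) + 2*(-29) = 569
p(9) = -3*569 + 2*77 = -1553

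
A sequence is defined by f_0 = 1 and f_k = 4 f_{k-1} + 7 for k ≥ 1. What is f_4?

851

f_1 = 4·1 + 7 = 11
f_2 = 4·11 + 7 = 51
f_3 = 4·51 + 7 = 211
f_4 = 4·211 + 7 = 851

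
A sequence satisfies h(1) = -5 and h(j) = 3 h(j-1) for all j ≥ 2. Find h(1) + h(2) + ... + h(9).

h(2) = 3*(-5) = -15
h(3) = 3*(-15) = -45
h(4) = 3*(-45) = -135
h(5) = 3*(-135) = -405
h(6) = 3*(-405) = -1215
h(7) = 3*(-1215) = -3645
h(8) = 3*(-3645) = -10935
h(9) = 3*(-10935) = -32805
Sum = (-5) + (-15) + (-45) + (-135) + (-405) + (-1215) + (-3645) + (-10935) + (-32805) = -49205

-49205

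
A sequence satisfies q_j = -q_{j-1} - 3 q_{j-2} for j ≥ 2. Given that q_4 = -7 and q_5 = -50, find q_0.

Rearranging, q_{j-2} = (q_j + q_{j-1}) / -3.
q_3 = (-50 + (-7)) / -3 = -57/-3 = 19
q_2 = (-7 + 19) / -3 = 12/-3 = -4
q_1 = (19 + (-4)) / -3 = 15/-3 = -5
q_0 = (-4 + (-5)) / -3 = -9/-3 = 3

3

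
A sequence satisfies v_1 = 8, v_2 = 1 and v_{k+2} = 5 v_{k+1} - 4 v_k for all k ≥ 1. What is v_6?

v_3 = 5·1 - 4·8 = -27
v_4 = 5·(-27) - 4·1 = -139
v_5 = 5·(-139) - 4·(-27) = -587
v_6 = 5·(-587) - 4·(-139) = -2379

-2379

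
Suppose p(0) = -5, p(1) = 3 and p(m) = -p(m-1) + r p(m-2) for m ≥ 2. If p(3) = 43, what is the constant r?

p(2) = -3 - 5r
p(3) = 3 + 8r
So 3 + 8r = 43, giving r = 5.

5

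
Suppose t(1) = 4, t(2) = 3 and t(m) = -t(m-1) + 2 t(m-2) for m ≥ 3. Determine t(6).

t(3) = -3 + 2·4 = 5
t(4) = -5 + 2·3 = 1
t(5) = -1 + 2·5 = 9
t(6) = -9 + 2·1 = -7

-7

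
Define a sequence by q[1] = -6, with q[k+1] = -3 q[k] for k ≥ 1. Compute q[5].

-486

q[2] = -3·(-6) = 18
q[3] = -3·18 = -54
q[4] = -3·(-54) = 162
q[5] = -3·162 = -486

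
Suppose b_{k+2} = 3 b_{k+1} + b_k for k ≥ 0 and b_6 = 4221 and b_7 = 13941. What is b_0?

9

Rearranging, b_{k-2} = b_k - 3 b_{k-1}.
b_5 = 13941 - 3(4221) = 1278
b_4 = 4221 - 3(1278) = 387
b_3 = 1278 - 3(387) = 117
b_2 = 387 - 3(117) = 36
b_1 = 117 - 3(36) = 9
b_0 = 36 - 3(9) = 9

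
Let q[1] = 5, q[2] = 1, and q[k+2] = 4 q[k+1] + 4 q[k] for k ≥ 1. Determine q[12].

q[3] = 4*1 + 4*5 = 24
q[4] = 4*24 + 4*1 = 100
q[5] = 4*100 + 4*24 = 496
q[6] = 4*496 + 4*100 = 2384
q[7] = 4*2384 + 4*496 = 11520
q[8] = 4*11520 + 4*2384 = 55616
q[9] = 4*55616 + 4*11520 = 268544
q[10] = 4*268544 + 4*55616 = 1296640
q[11] = 4*1296640 + 4*268544 = 6260736
q[12] = 4*6260736 + 4*1296640 = 30229504

30229504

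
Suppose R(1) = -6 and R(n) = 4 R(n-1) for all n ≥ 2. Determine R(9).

-393216

R(2) = 4(-6) = -24
R(3) = 4(-24) = -96
R(4) = 4(-96) = -384
R(5) = 4(-384) = -1536
R(6) = 4(-1536) = -6144
R(7) = 4(-6144) = -24576
R(8) = 4(-24576) = -98304
R(9) = 4(-98304) = -393216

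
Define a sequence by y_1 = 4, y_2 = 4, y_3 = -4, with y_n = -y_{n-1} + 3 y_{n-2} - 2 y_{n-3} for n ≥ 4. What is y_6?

60

y_4 = -(-4) + 3*4 - 2*4 = 8
y_5 = -8 + 3*(-4) - 2*4 = -28
y_6 = -(-28) + 3*8 - 2*(-4) = 60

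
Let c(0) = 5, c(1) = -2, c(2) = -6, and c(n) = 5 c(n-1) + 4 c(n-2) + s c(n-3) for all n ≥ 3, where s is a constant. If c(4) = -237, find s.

c(3) = -38 + 5s
c(4) = -214 + 23s
So -214 + 23s = -237, giving s = -1.

-1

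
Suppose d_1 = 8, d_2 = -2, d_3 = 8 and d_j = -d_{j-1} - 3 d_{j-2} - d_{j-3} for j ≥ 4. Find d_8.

d_4 = -8 - 3·(-2) - 8 = -10
d_5 = -(-10) - 3·8 - (-2) = -12
d_6 = -(-12) - 3·(-10) - 8 = 34
d_7 = -34 - 3·(-12) - (-10) = 12
d_8 = -12 - 3·34 - (-12) = -102

-102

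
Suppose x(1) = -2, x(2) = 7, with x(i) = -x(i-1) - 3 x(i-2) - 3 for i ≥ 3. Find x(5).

x(3) = -7 - 3·(-2) - 3 = -4
x(4) = -(-4) - 3·7 - 3 = -20
x(5) = -(-20) - 3·(-4) - 3 = 29

29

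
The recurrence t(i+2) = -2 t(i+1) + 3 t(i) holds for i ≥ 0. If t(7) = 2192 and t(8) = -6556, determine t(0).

4

Rearranging, t(i-2) = (t(i) + 2 t(i-1)) / 3.
t(6) = (-6556 + 2(2192)) / 3 = -2172/3 = -724
t(5) = (2192 + 2(-724)) / 3 = 744/3 = 248
t(4) = (-724 + 2(248)) / 3 = -228/3 = -76
t(3) = (248 + 2(-76)) / 3 = 96/3 = 32
t(2) = (-76 + 2(32)) / 3 = -12/3 = -4
t(1) = (32 + 2(-4)) / 3 = 24/3 = 8
t(0) = (-4 + 2(8)) / 3 = 12/3 = 4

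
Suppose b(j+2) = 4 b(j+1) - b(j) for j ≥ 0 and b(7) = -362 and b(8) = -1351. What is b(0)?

Rearranging, b(j-2) = -(b(j) - 4 b(j-1)).
b(6) = -(-1351 - 4(-362)) = -97
b(5) = -(-362 - 4(-97)) = -26
b(4) = -(-97 - 4(-26)) = -7
b(3) = -(-26 - 4(-7)) = -2
b(2) = -(-7 - 4(-2)) = -1
b(1) = -(-2 - 4(-1)) = -2
b(0) = -(-1 - 4(-2)) = -7

-7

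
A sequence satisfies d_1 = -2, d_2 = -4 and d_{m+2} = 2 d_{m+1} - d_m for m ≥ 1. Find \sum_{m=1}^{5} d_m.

-30

d_3 = 2*(-4) - (-2) = -6
d_4 = 2*(-6) - (-4) = -8
d_5 = 2*(-8) - (-6) = -10
Sum = (-2) + (-4) + (-6) + (-8) + (-10) = -30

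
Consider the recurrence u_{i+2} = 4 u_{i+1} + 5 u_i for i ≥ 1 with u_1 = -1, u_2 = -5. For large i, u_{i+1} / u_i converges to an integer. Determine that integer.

5

The characteristic equation is r^2 - 4r - 5 = 0, which factors as (r - 5)(r + 1) = 0.
So the roots are 5 and -1. Since |5| > |-1| and the coefficient of 5^i is non-zero, the ratio tends to 5.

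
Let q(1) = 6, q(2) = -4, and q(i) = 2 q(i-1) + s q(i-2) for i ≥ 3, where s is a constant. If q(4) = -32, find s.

-2

q(3) = -8 + 6s
q(4) = -16 + 8s
So -16 + 8s = -32, giving s = -2.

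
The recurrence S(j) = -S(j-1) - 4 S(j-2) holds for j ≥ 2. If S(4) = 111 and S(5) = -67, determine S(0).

Rearranging, S(j-2) = (S(j) + S(j-1)) / -4.
S(3) = (-67 + 111) / -4 = 44/-4 = -11
S(2) = (111 + (-11)) / -4 = 100/-4 = -25
S(1) = (-11 + (-25)) / -4 = -36/-4 = 9
S(0) = (-25 + 9) / -4 = -16/-4 = 4

4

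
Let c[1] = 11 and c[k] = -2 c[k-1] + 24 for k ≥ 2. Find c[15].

49160

The fixed point is 24/(1 + 2) = 8, so c[k] - 8 = -2(c[k-1] - 8).
Hence c[k] = 3·(-2)^{k-1} + 8.
c[15] = 3·(-2)^{14} + 8 = 3·16384 + 8 = 49160.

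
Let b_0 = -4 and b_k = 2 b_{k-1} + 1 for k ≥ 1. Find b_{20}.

-3145729

The fixed point is 1/(1 - 2) = -1, so b_k + 1 = 2(b_{k-1} + 1).
Hence b_k = -3·2^k - 1.
b_{20} = -3·2^{20} - 1 = -3·1048576 - 1 = -3145729.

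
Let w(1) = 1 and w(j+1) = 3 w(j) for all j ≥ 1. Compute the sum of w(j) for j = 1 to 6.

364

w(2) = 3·1 = 3
w(3) = 3·3 = 9
w(4) = 3·9 = 27
w(5) = 3·27 = 81
w(6) = 3·81 = 243
Sum = 1 + 3 + 9 + 27 + 81 + 243 = 364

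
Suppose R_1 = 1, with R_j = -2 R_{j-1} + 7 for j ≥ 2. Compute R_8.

173

R_2 = -2·1 + 7 = 5
R_3 = -2·5 + 7 = -3
R_4 = -2·(-3) + 7 = 13
R_5 = -2·13 + 7 = -19
R_6 = -2·(-19) + 7 = 45
R_7 = -2·45 + 7 = -83
R_8 = -2·(-83) + 7 = 173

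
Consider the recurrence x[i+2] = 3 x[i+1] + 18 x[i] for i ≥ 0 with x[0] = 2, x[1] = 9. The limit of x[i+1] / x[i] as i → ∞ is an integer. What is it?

The characteristic equation is r^2 - 3r - 18 = 0, which factors as (r - 6)(r + 3) = 0.
So the roots are 6 and -3. Since |6| > |-3| and the coefficient of 6^i is non-zero, the ratio tends to 6.

6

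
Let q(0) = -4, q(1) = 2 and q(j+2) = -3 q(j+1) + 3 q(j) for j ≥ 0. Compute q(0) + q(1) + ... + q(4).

q(2) = -3(2) + 3(-4) = -18
q(3) = -3(-18) + 3(2) = 60
q(4) = -3(60) + 3(-18) = -234
Sum = (-4) + 2 + (-18) + 60 + (-234) = -194

-194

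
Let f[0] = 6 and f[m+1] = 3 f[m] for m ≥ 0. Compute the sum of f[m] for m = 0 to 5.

f[1] = 3·6 = 18
f[2] = 3·18 = 54
f[3] = 3·54 = 162
f[4] = 3·162 = 486
f[5] = 3·486 = 1458
Sum = 6 + 18 + 54 + 162 + 486 + 1458 = 2184

2184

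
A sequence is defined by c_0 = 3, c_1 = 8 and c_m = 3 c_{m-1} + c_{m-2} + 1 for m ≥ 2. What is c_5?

1018

c_2 = 3·8 + 3 + 1 = 28
c_3 = 3·28 + 8 + 1 = 93
c_4 = 3·93 + 28 + 1 = 308
c_5 = 3·308 + 93 + 1 = 1018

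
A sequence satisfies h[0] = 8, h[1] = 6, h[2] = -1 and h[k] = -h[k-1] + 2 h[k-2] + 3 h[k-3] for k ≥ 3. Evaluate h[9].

h[3] = -(-1) + 2*6 + 3*8 = 37
h[4] = -37 + 2*(-1) + 3*6 = -21
h[5] = -(-21) + 2*37 + 3*(-1) = 92
h[6] = -92 + 2*(-21) + 3*37 = -23
h[7] = -(-23) + 2*92 + 3*(-21) = 144
h[8] = -144 + 2*(-23) + 3*92 = 86
h[9] = -86 + 2*144 + 3*(-23) = 133

133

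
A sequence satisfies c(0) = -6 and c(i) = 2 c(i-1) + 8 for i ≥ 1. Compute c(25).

67108856

The fixed point is 8/(1 - 2) = -8, so c(i) + 8 = 2(c(i-1) + 8).
Hence c(i) = 2·2^i - 8.
c(25) = 2·2^{25} - 8 = 2·33554432 - 8 = 67108856.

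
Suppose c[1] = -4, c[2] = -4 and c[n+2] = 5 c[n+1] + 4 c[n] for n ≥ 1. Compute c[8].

c[3] = 5(-4) + 4(-4) = -36
c[4] = 5(-36) + 4(-4) = -196
c[5] = 5(-196) + 4(-36) = -1124
c[6] = 5(-1124) + 4(-196) = -6404
c[7] = 5(-6404) + 4(-1124) = -36516
c[8] = 5(-36516) + 4(-6404) = -208196

-208196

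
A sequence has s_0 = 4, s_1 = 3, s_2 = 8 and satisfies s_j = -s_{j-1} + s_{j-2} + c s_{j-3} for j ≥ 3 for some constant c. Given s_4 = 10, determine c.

3

s_3 = -5 + 4c
s_4 = 13 - c
So 13 - c = 10, giving c = 3.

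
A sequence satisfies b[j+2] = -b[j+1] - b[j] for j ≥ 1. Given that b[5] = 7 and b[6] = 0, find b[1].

Rearranging, b[j-2] = -(b[j] + b[j-1]).
b[4] = -(0 + 7) = -7
b[3] = -(7 + (-7)) = 0
b[2] = -(-7 + 0) = 7
b[1] = -(0 + 7) = -7

-7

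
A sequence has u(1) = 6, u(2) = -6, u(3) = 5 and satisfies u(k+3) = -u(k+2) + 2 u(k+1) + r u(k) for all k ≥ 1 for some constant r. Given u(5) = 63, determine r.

u(4) = -17 + 6r
u(5) = 27 - 12r
So 27 - 12r = 63, giving r = -3.

-3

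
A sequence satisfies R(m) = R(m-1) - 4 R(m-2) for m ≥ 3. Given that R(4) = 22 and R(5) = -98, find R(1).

-7

Rearranging, R(m-2) = (R(m) - R(m-1)) / -4.
R(3) = (-98 - 22) / -4 = -120/-4 = 30
R(2) = (22 - 30) / -4 = -8/-4 = 2
R(1) = (30 - 2) / -4 = 28/-4 = -7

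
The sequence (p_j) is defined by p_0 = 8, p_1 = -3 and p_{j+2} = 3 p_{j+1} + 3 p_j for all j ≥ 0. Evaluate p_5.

p_2 = 3(-3) + 3(8) = 15
p_3 = 3(15) + 3(-3) = 36
p_4 = 3(36) + 3(15) = 153
p_5 = 3(153) + 3(36) = 567

567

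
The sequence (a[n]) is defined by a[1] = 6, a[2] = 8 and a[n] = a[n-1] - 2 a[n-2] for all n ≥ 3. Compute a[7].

a[3] = 8 - 2·6 = -4
a[4] = (-4) - 2·8 = -20
a[5] = (-20) - 2·(-4) = -12
a[6] = (-12) - 2·(-20) = 28
a[7] = 28 - 2·(-12) = 52

52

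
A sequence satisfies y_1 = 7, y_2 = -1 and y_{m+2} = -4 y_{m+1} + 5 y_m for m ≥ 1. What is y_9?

y_3 = -4·(-1) + 5·7 = 39
y_4 = -4·39 + 5·(-1) = -161
y_5 = -4·(-161) + 5·39 = 839
y_6 = -4·839 + 5·(-161) = -4161
y_7 = -4·(-4161) + 5·839 = 20839
y_8 = -4·20839 + 5·(-4161) = -104161
y_9 = -4·(-104161) + 5·20839 = 520839

520839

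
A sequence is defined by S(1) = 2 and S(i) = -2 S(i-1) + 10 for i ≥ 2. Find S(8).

174

S(2) = -2*2 + 10 = 6
S(3) = -2*6 + 10 = -2
S(4) = -2*(-2) + 10 = 14
S(5) = -2*14 + 10 = -18
S(6) = -2*(-18) + 10 = 46
S(7) = -2*46 + 10 = -82
S(8) = -2*(-82) + 10 = 174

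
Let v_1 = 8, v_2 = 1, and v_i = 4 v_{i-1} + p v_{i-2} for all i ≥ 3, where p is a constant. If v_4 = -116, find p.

-4

v_3 = 4 + 8p
v_4 = 16 + 33p
So 16 + 33p = -116, giving p = -4.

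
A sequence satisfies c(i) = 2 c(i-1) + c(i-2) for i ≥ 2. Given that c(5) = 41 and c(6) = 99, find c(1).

Rearranging, c(i-2) = c(i) - 2 c(i-1).
c(4) = 99 - 2*41 = 17
c(3) = 41 - 2*17 = 7
c(2) = 17 - 2*7 = 3
c(1) = 7 - 2*3 = 1

1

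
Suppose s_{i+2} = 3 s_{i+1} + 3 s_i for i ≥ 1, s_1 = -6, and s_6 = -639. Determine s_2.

1

Let s_2 = x.
s_3 = -18 + 3x
s_4 = -54 + 12x
s_5 = -216 + 45x
s_6 = -810 + 171x
So -810 + 171x = -639, giving x = 1.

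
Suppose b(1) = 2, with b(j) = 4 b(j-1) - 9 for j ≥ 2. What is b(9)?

-65533

b(2) = 4·2 - 9 = -1
b(3) = 4·(-1) - 9 = -13
b(4) = 4·(-13) - 9 = -61
b(5) = 4·(-61) - 9 = -253
b(6) = 4·(-253) - 9 = -1021
b(7) = 4·(-1021) - 9 = -4093
b(8) = 4·(-4093) - 9 = -16381
b(9) = 4·(-16381) - 9 = -65533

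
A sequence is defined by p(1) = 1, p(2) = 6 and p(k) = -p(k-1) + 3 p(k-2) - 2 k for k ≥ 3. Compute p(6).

101

p(3) = -6 + 3*1 - 6 = -9
p(4) = -(-9) + 3*6 - 8 = 19
p(5) = -19 + 3*(-9) - 10 = -56
p(6) = -(-56) + 3*19 - 12 = 101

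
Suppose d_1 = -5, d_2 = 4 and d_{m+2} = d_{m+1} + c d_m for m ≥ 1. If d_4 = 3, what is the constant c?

d_3 = 4 - 5c
d_4 = 4 - c
So 4 - c = 3, giving c = 1.

1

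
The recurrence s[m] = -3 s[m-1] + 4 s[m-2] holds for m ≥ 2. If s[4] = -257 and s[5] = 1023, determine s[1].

3

Rearranging, s[m-2] = (s[m] + 3 s[m-1]) / 4.
s[3] = (1023 + 3*(-257)) / 4 = 252/4 = 63
s[2] = (-257 + 3*63) / 4 = -68/4 = -17
s[1] = (63 + 3*(-17)) / 4 = 12/4 = 3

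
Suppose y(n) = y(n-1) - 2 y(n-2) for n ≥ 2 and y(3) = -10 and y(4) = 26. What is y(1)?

Rearranging, y(n-2) = (y(n) - y(n-1)) / -2.
y(2) = (26 - (-10)) / -2 = 36/-2 = -18
y(1) = (-10 - (-18)) / -2 = 8/-2 = -4

-4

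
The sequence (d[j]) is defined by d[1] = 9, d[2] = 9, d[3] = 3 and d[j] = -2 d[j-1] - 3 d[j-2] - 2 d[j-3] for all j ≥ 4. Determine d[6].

d[4] = -2(3) - 3(9) - 2(9) = -51
d[5] = -2(-51) - 3(3) - 2(9) = 75
d[6] = -2(75) - 3(-51) - 2(3) = -3

-3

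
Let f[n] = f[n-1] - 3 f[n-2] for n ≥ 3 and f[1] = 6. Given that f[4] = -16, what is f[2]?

Let f[2] = v.
f[3] = -18 + v
f[4] = -18 - 2v
So -18 - 2v = -16, giving v = -1.

-1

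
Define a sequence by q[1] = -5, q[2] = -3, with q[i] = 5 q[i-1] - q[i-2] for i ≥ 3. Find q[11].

-2721945

q[3] = 5*(-3) - (-5) = -10
q[4] = 5*(-10) - (-3) = -47
q[5] = 5*(-47) - (-10) = -225
q[6] = 5*(-225) - (-47) = -1078
q[7] = 5*(-1078) - (-225) = -5165
q[8] = 5*(-5165) - (-1078) = -24747
q[9] = 5*(-24747) - (-5165) = -118570
q[10] = 5*(-118570) - (-24747) = -568103
q[11] = 5*(-568103) - (-118570) = -2721945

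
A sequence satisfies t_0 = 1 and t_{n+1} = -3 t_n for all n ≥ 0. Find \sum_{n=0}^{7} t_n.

-1640

t_1 = -3(1) = -3
t_2 = -3(-3) = 9
t_3 = -3(9) = -27
t_4 = -3(-27) = 81
t_5 = -3(81) = -243
t_6 = -3(-243) = 729
t_7 = -3(729) = -2187
Sum = 1 + (-3) + 9 + (-27) + 81 + (-243) + 729 + (-2187) = -1640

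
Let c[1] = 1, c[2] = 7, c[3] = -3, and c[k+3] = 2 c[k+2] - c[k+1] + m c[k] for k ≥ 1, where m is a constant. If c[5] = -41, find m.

c[4] = -13 + m
c[5] = -23 + 9m
So -23 + 9m = -41, giving m = -2.

-2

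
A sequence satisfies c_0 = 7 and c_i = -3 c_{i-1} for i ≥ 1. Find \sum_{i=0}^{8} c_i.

34447

c_1 = -3·7 = -21
c_2 = -3·(-21) = 63
c_3 = -3·63 = -189
c_4 = -3·(-189) = 567
c_5 = -3·567 = -1701
c_6 = -3·(-1701) = 5103
c_7 = -3·5103 = -15309
c_8 = -3·(-15309) = 45927
Sum = 7 + (-21) + 63 + (-189) + 567 + (-1701) + 5103 + (-15309) + 45927 = 34447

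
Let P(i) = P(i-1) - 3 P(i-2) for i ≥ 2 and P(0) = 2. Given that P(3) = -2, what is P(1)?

Let P(1) = w.
P(2) = -6 + w
P(3) = -6 - 2w
So -6 - 2w = -2, giving w = -2.

-2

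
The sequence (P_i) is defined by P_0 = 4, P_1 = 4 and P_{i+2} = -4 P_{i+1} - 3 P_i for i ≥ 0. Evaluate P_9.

P_2 = -4(4) - 3(4) = -28
P_3 = -4(-28) - 3(4) = 100
P_4 = -4(100) - 3(-28) = -316
P_5 = -4(-316) - 3(100) = 964
P_6 = -4(964) - 3(-316) = -2908
P_7 = -4(-2908) - 3(964) = 8740
P_8 = -4(8740) - 3(-2908) = -26236
P_9 = -4(-26236) - 3(8740) = 78724

78724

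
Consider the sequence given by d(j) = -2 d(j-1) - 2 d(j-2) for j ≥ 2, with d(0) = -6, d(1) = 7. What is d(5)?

-28

d(2) = -2*7 - 2*(-6) = -2
d(3) = -2*(-2) - 2*7 = -10
d(4) = -2*(-10) - 2*(-2) = 24
d(5) = -2*24 - 2*(-10) = -28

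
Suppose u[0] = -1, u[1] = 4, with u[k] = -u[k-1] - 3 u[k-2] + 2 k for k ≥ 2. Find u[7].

-32

u[2] = -4 - 3*(-1) + 4 = 3
u[3] = -3 - 3*4 + 6 = -9
u[4] = -(-9) - 3*3 + 8 = 8
u[5] = -8 - 3*(-9) + 10 = 29
u[6] = -29 - 3*8 + 12 = -41
u[7] = -(-41) - 3*29 + 14 = -32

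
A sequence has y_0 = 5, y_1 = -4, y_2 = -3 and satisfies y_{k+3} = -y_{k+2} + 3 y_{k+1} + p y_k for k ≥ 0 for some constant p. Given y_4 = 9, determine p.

-1

y_3 = -9 + 5p
y_4 = -9p
So -9p = 9, giving p = -1.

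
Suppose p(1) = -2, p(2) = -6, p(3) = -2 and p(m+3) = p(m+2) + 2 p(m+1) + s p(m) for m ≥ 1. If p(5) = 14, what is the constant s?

-4

p(4) = -14 - 2s
p(5) = -18 - 8s
So -18 - 8s = 14, giving s = -4.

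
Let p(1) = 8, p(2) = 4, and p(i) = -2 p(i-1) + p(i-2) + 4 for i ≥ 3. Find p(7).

36

p(3) = -2·4 + 8 + 4 = 4
p(4) = -2·4 + 4 + 4 = 0
p(5) = -2·0 + 4 + 4 = 8
p(6) = -2·8 + 0 + 4 = -12
p(7) = -2·(-12) + 8 + 4 = 36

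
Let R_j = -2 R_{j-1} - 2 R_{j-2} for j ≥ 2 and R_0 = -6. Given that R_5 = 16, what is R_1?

Let R_1 = x.
R_2 = 12 - 2x
R_3 = -24 + 2x
R_4 = 24
R_5 = -4x
So -4x = 16, giving x = -4.

-4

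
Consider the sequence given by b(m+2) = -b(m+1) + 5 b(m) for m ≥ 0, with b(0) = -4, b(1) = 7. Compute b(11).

247167

b(2) = -7 + 5(-4) = -27
b(3) = -(-27) + 5(7) = 62
b(4) = -62 + 5(-27) = -197
b(5) = -(-197) + 5(62) = 507
b(6) = -507 + 5(-197) = -1492
b(7) = -(-1492) + 5(507) = 4027
b(8) = -4027 + 5(-1492) = -11487
b(9) = -(-11487) + 5(4027) = 31622
b(10) = -31622 + 5(-11487) = -89057
b(11) = -(-89057) + 5(31622) = 247167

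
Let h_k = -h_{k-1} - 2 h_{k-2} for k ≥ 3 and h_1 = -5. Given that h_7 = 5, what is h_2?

Let h_2 = z.
h_3 = 10 - z
h_4 = -10 - z
h_5 = -10 + 3z
h_6 = 30 - z
h_7 = -10 - 5z
So -10 - 5z = 5, giving z = -3.

-3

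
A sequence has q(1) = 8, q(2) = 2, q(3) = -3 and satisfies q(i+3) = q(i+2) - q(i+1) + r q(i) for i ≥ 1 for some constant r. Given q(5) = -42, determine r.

q(4) = -5 + 8r
q(5) = -2 + 10r
So -2 + 10r = -42, giving r = -4.

-4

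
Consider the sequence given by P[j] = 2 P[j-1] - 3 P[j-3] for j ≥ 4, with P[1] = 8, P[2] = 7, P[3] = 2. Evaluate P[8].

P[4] = 2*2 - 3*8 = -20
P[5] = 2*(-20) - 3*7 = -61
P[6] = 2*(-61) - 3*2 = -128
P[7] = 2*(-128) - 3*(-20) = -196
P[8] = 2*(-196) - 3*(-61) = -209

-209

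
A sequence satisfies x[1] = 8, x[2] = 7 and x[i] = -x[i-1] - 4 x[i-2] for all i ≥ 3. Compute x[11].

3337

x[3] = -7 - 4·8 = -39
x[4] = -(-39) - 4·7 = 11
x[5] = -11 - 4·(-39) = 145
x[6] = -145 - 4·11 = -189
x[7] = -(-189) - 4·145 = -391
x[8] = -(-391) - 4·(-189) = 1147
x[9] = -1147 - 4·(-391) = 417
x[10] = -417 - 4·1147 = -5005
x[11] = -(-5005) - 4·417 = 3337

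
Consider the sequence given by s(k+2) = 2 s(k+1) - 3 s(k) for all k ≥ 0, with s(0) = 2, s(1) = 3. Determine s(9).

-117

s(2) = 2*3 - 3*2 = 0
s(3) = 2*0 - 3*3 = -9
s(4) = 2*(-9) - 3*0 = -18
s(5) = 2*(-18) - 3*(-9) = -9
s(6) = 2*(-9) - 3*(-18) = 36
s(7) = 2*36 - 3*(-9) = 99
s(8) = 2*99 - 3*36 = 90
s(9) = 2*90 - 3*99 = -117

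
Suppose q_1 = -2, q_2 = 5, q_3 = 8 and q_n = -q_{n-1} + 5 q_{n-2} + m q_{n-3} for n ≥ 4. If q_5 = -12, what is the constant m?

-5

q_4 = 17 - 2m
q_5 = 23 + 7m
So 23 + 7m = -12, giving m = -5.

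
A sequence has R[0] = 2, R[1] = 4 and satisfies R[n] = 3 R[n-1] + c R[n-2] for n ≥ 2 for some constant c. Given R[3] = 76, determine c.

4

R[2] = 12 + 2c
R[3] = 36 + 10c
So 36 + 10c = 76, giving c = 4.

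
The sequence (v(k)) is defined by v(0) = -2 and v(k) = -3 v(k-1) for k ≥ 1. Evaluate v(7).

4374

v(1) = -3·(-2) = 6
v(2) = -3·6 = -18
v(3) = -3·(-18) = 54
v(4) = -3·54 = -162
v(5) = -3·(-162) = 486
v(6) = -3·486 = -1458
v(7) = -3·(-1458) = 4374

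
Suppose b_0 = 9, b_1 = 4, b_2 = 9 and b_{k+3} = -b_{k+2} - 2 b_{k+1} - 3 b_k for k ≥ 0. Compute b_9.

b_3 = -9 - 2(4) - 3(9) = -44
b_4 = -(-44) - 2(9) - 3(4) = 14
b_5 = -14 - 2(-44) - 3(9) = 47
b_6 = -47 - 2(14) - 3(-44) = 57
b_7 = -57 - 2(47) - 3(14) = -193
b_8 = -(-193) - 2(57) - 3(47) = -62
b_9 = -(-62) - 2(-193) - 3(57) = 277

277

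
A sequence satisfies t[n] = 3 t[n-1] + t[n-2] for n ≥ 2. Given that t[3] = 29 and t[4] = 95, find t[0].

-7

Rearranging, t[n-2] = t[n] - 3 t[n-1].
t[2] = 95 - 3(29) = 8
t[1] = 29 - 3(8) = 5
t[0] = 8 - 3(5) = -7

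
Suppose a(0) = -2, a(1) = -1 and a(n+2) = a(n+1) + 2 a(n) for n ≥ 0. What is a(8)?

-257

a(2) = (-1) + 2·(-2) = -5
a(3) = (-5) + 2·(-1) = -7
a(4) = (-7) + 2·(-5) = -17
a(5) = (-17) + 2·(-7) = -31
a(6) = (-31) + 2·(-17) = -65
a(7) = (-65) + 2·(-31) = -127
a(8) = (-127) + 2·(-65) = -257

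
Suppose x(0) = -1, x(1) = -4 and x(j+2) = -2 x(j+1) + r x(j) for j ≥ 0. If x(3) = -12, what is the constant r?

x(2) = 8 - r
x(3) = -16 - 2r
So -16 - 2r = -12, giving r = -2.

-2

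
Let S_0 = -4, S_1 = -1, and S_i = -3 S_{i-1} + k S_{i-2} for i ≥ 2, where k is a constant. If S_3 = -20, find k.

S_2 = 3 - 4k
S_3 = -9 + 11k
So -9 + 11k = -20, giving k = -1.

-1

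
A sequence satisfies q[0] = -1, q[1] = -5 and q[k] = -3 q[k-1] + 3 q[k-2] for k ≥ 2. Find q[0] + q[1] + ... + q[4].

144

q[2] = -3·(-5) + 3·(-1) = 12
q[3] = -3·12 + 3·(-5) = -51
q[4] = -3·(-51) + 3·12 = 189
Sum = (-1) + (-5) + 12 + (-51) + 189 = 144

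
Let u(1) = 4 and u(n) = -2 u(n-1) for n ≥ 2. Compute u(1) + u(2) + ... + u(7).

u(2) = -2*4 = -8
u(3) = -2*(-8) = 16
u(4) = -2*16 = -32
u(5) = -2*(-32) = 64
u(6) = -2*64 = -128
u(7) = -2*(-128) = 256
Sum = 4 + (-8) + 16 + (-32) + 64 + (-128) + 256 = 172

172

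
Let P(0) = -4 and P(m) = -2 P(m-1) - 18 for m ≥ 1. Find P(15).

The fixed point is -18/(1 + 2) = -6, so P(m) + 6 = -2(P(m-1) + 6).
Hence P(m) = 2·(-2)^m - 6.
P(15) = 2·(-2)^{15} - 6 = 2·-32768 - 6 = -65542.

-65542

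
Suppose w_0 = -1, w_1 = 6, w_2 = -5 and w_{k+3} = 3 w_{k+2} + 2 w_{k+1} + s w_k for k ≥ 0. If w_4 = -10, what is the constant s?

3

w_3 = -3 - s
w_4 = -19 + 3s
So -19 + 3s = -10, giving s = 3.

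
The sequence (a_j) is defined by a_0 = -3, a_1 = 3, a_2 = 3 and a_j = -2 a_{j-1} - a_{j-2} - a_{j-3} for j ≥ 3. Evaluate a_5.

a_3 = -2(3) - 3 - (-3) = -6
a_4 = -2(-6) - 3 - 3 = 6
a_5 = -2(6) - (-6) - 3 = -9

-9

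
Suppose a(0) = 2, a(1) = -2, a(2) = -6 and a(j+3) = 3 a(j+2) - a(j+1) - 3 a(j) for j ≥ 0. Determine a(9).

a(3) = 3(-6) - (-2) - 3(2) = -22
a(4) = 3(-22) - (-6) - 3(-2) = -54
a(5) = 3(-54) - (-22) - 3(-6) = -122
a(6) = 3(-122) - (-54) - 3(-22) = -246
a(7) = 3(-246) - (-122) - 3(-54) = -454
a(8) = 3(-454) - (-246) - 3(-122) = -750
a(9) = 3(-750) - (-454) - 3(-246) = -1058

-1058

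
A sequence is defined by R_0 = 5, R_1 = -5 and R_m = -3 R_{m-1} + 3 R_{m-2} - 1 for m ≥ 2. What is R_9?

R_2 = -3·(-5) + 3·5 - 1 = 29
R_3 = -3·29 + 3·(-5) - 1 = -103
R_4 = -3·(-103) + 3·29 - 1 = 395
R_5 = -3·395 + 3·(-103) - 1 = -1495
R_6 = -3·(-1495) + 3·395 - 1 = 5669
R_7 = -3·5669 + 3·(-1495) - 1 = -21493
R_8 = -3·(-21493) + 3·5669 - 1 = 81485
R_9 = -3·81485 + 3·(-21493) - 1 = -308935

-308935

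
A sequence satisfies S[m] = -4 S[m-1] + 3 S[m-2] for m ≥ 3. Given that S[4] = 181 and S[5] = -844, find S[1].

-4

Rearranging, S[m-2] = (S[m] + 4 S[m-1]) / 3.
S[3] = (-844 + 4(181)) / 3 = -120/3 = -40
S[2] = (181 + 4(-40)) / 3 = 21/3 = 7
S[1] = (-40 + 4(7)) / 3 = -12/3 = -4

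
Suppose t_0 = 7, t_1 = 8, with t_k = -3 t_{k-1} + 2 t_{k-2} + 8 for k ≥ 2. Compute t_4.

-86

t_2 = -3*8 + 2*7 + 8 = -2
t_3 = -3*(-2) + 2*8 + 8 = 30
t_4 = -3*30 + 2*(-2) + 8 = -86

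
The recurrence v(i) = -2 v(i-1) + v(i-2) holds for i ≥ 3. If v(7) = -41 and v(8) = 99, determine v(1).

1

Rearranging, v(i-2) = v(i) + 2 v(i-1).
v(6) = 99 + 2(-41) = 17
v(5) = -41 + 2(17) = -7
v(4) = 17 + 2(-7) = 3
v(3) = -7 + 2(3) = -1
v(2) = 3 + 2(-1) = 1
v(1) = -1 + 2(1) = 1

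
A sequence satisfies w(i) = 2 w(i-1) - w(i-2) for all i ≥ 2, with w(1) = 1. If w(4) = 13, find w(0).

-3

Let w(0) = x.
w(2) = 2 - x
w(3) = 3 - 2x
w(4) = 4 - 3x
So 4 - 3x = 13, giving x = -3.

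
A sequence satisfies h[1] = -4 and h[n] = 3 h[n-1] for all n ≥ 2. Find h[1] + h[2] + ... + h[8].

-13120

h[2] = 3·(-4) = -12
h[3] = 3·(-12) = -36
h[4] = 3·(-36) = -108
h[5] = 3·(-108) = -324
h[6] = 3·(-324) = -972
h[7] = 3·(-972) = -2916
h[8] = 3·(-2916) = -8748
Sum = (-4) + (-12) + (-36) + (-108) + (-324) + (-972) + (-2916) + (-8748) = -13120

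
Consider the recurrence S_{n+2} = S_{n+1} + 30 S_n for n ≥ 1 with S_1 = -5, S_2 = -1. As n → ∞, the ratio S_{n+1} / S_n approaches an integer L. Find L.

6

The characteristic equation is r^2 - r - 30 = 0, which factors as (r - 6)(r + 5) = 0.
So the roots are 6 and -5. Since |6| > |-5| and the coefficient of 6^n is non-zero, the ratio tends to 6.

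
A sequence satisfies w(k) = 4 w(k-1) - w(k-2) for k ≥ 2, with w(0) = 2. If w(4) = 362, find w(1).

7

Let w(1) = y.
w(2) = -2 + 4y
w(3) = -8 + 15y
w(4) = -30 + 56y
So -30 + 56y = 362, giving y = 7.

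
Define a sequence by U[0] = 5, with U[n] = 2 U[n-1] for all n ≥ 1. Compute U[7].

640

U[1] = 2(5) = 10
U[2] = 2(10) = 20
U[3] = 2(20) = 40
U[4] = 2(40) = 80
U[5] = 2(80) = 160
U[6] = 2(160) = 320
U[7] = 2(320) = 640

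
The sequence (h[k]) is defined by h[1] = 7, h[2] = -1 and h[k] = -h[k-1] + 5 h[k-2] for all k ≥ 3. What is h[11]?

h[3] = -(-1) + 5(7) = 36
h[4] = -36 + 5(-1) = -41
h[5] = -(-41) + 5(36) = 221
h[6] = -221 + 5(-41) = -426
h[7] = -(-426) + 5(221) = 1531
h[8] = -1531 + 5(-426) = -3661
h[9] = -(-3661) + 5(1531) = 11316
h[10] = -11316 + 5(-3661) = -29621
h[11] = -(-29621) + 5(11316) = 86201

86201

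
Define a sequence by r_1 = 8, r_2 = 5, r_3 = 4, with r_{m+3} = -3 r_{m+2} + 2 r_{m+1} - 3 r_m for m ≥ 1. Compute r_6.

r_4 = -3*4 + 2*5 - 3*8 = -26
r_5 = -3*(-26) + 2*4 - 3*5 = 71
r_6 = -3*71 + 2*(-26) - 3*4 = -277

-277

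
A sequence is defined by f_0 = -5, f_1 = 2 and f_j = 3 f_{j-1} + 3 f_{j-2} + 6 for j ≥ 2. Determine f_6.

f_2 = 3(2) + 3(-5) + 6 = -3
f_3 = 3(-3) + 3(2) + 6 = 3
f_4 = 3(3) + 3(-3) + 6 = 6
f_5 = 3(6) + 3(3) + 6 = 33
f_6 = 3(33) + 3(6) + 6 = 123

123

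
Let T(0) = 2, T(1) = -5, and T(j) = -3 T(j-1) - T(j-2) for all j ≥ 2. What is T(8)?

4181

T(2) = -3·(-5) - 2 = 13
T(3) = -3·13 - (-5) = -34
T(4) = -3·(-34) - 13 = 89
T(5) = -3·89 - (-34) = -233
T(6) = -3·(-233) - 89 = 610
T(7) = -3·610 - (-233) = -1597
T(8) = -3·(-1597) - 610 = 4181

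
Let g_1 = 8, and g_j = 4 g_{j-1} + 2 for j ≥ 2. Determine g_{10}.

2271914

g_2 = 4(8) + 2 = 34
g_3 = 4(34) + 2 = 138
g_4 = 4(138) + 2 = 554
g_5 = 4(554) + 2 = 2218
g_6 = 4(2218) + 2 = 8874
g_7 = 4(8874) + 2 = 35498
g_8 = 4(35498) + 2 = 141994
g_9 = 4(141994) + 2 = 567978
g_{10} = 4(567978) + 2 = 2271914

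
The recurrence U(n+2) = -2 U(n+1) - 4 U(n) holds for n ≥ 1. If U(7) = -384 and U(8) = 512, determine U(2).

Rearranging, U(n-2) = (U(n) + 2 U(n-1)) / -4.
U(6) = (512 + 2(-384)) / -4 = -256/-4 = 64
U(5) = (-384 + 2(64)) / -4 = -256/-4 = 64
U(4) = (64 + 2(64)) / -4 = 192/-4 = -48
U(3) = (64 + 2(-48)) / -4 = -32/-4 = 8
U(2) = (-48 + 2(8)) / -4 = -32/-4 = 8

8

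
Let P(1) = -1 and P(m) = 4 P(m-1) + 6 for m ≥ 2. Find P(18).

The fixed point is 6/(1 - 4) = -2, so P(m) + 2 = 4(P(m-1) + 2).
Hence P(m) = 1·4^{m-1} - 2.
P(18) = 1·4^{17} - 2 = 1·17179869184 - 2 = 17179869182.

17179869182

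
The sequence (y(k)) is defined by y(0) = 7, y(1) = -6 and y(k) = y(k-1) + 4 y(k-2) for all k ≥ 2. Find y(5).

78

y(2) = (-6) + 4(7) = 22
y(3) = 22 + 4(-6) = -2
y(4) = (-2) + 4(22) = 86
y(5) = 86 + 4(-2) = 78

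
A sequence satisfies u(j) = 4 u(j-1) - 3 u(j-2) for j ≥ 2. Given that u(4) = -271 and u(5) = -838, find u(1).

Rearranging, u(j-2) = (u(j) - 4 u(j-1)) / -3.
u(3) = (-838 - 4*(-271)) / -3 = 246/-3 = -82
u(2) = (-271 - 4*(-82)) / -3 = 57/-3 = -19
u(1) = (-82 - 4*(-19)) / -3 = -6/-3 = 2

2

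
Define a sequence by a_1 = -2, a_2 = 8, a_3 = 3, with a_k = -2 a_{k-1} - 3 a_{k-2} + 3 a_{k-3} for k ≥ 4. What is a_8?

942

a_4 = -2(3) - 3(8) + 3(-2) = -36
a_5 = -2(-36) - 3(3) + 3(8) = 87
a_6 = -2(87) - 3(-36) + 3(3) = -57
a_7 = -2(-57) - 3(87) + 3(-36) = -255
a_8 = -2(-255) - 3(-57) + 3(87) = 942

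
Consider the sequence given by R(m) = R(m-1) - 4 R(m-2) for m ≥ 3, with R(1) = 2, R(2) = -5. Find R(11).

-157

R(3) = (-5) - 4·2 = -13
R(4) = (-13) - 4·(-5) = 7
R(5) = 7 - 4·(-13) = 59
R(6) = 59 - 4·7 = 31
R(7) = 31 - 4·59 = -205
R(8) = (-205) - 4·31 = -329
R(9) = (-329) - 4·(-205) = 491
R(10) = 491 - 4·(-329) = 1807
R(11) = 1807 - 4·491 = -157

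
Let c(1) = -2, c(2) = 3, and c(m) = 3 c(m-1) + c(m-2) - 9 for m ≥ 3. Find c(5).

-47

c(3) = 3(3) + (-2) - 9 = -2
c(4) = 3(-2) + 3 - 9 = -12
c(5) = 3(-12) + (-2) - 9 = -47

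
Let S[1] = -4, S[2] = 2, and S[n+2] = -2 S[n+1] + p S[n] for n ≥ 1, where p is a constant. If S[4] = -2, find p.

S[3] = -4 - 4p
S[4] = 8 + 10p
So 8 + 10p = -2, giving p = -1.

-1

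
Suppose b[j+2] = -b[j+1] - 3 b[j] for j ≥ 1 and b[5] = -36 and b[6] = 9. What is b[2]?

Rearranging, b[j-2] = (b[j] + b[j-1]) / -3.
b[4] = (9 + (-36)) / -3 = -27/-3 = 9
b[3] = (-36 + 9) / -3 = -27/-3 = 9
b[2] = (9 + 9) / -3 = 18/-3 = -6

-6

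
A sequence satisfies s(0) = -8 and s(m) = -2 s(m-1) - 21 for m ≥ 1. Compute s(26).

-67108871

The fixed point is -21/(1 + 2) = -7, so s(m) + 7 = -2(s(m-1) + 7).
Hence s(m) = -1·(-2)^m - 7.
s(26) = -1·(-2)^{26} - 7 = -1·67108864 - 7 = -67108871.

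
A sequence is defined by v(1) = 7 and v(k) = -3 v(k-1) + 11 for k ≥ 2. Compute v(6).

v(2) = -3·7 + 11 = -10
v(3) = -3·(-10) + 11 = 41
v(4) = -3·41 + 11 = -112
v(5) = -3·(-112) + 11 = 347
v(6) = -3·347 + 11 = -1030

-1030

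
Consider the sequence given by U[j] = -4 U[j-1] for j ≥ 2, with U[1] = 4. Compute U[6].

-4096

U[2] = -4·4 = -16
U[3] = -4·(-16) = 64
U[4] = -4·64 = -256
U[5] = -4·(-256) = 1024
U[6] = -4·1024 = -4096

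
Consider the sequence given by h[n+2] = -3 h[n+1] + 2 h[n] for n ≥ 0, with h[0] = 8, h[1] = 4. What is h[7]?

h[2] = -3*4 + 2*8 = 4
h[3] = -3*4 + 2*4 = -4
h[4] = -3*(-4) + 2*4 = 20
h[5] = -3*20 + 2*(-4) = -68
h[6] = -3*(-68) + 2*20 = 244
h[7] = -3*244 + 2*(-68) = -868

-868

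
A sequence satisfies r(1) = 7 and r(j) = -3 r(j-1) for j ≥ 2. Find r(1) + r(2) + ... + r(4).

-140

r(2) = -3*7 = -21
r(3) = -3*(-21) = 63
r(4) = -3*63 = -189
Sum = 7 + (-21) + 63 + (-189) = -140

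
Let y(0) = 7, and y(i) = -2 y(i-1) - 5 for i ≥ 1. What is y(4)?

y(1) = -2·7 - 5 = -19
y(2) = -2·(-19) - 5 = 33
y(3) = -2·33 - 5 = -71
y(4) = -2·(-71) - 5 = 137

137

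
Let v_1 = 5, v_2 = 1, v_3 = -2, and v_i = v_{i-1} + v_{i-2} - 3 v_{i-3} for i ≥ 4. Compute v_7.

v_4 = (-2) + 1 - 3(5) = -16
v_5 = (-16) + (-2) - 3(1) = -21
v_6 = (-21) + (-16) - 3(-2) = -31
v_7 = (-31) + (-21) - 3(-16) = -4

-4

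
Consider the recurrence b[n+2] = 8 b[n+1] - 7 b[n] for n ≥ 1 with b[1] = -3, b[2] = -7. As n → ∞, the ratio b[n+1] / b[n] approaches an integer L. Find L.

7

The characteristic equation is r^2 - 8r + 7 = 0, which factors as (r - 7)(r - 1) = 0.
So the roots are 7 and 1. Since |7| > |1| and the coefficient of 7^n is non-zero, the ratio tends to 7.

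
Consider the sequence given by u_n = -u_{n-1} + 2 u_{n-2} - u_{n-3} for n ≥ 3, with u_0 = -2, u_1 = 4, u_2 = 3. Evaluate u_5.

u_3 = -3 + 2·4 - (-2) = 7
u_4 = -7 + 2·3 - 4 = -5
u_5 = -(-5) + 2·7 - 3 = 16

16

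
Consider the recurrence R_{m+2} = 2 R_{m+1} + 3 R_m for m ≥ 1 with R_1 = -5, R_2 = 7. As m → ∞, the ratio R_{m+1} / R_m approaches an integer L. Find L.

3

The characteristic equation is r^2 - 2r - 3 = 0, which factors as (r - 3)(r + 1) = 0.
So the roots are 3 and -1. Since |3| > |-1| and the coefficient of 3^m is non-zero, the ratio tends to 3.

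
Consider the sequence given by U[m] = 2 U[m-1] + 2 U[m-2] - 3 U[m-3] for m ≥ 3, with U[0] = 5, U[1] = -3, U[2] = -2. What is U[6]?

U[3] = 2(-2) + 2(-3) - 3(5) = -25
U[4] = 2(-25) + 2(-2) - 3(-3) = -45
U[5] = 2(-45) + 2(-25) - 3(-2) = -134
U[6] = 2(-134) + 2(-45) - 3(-25) = -283

-283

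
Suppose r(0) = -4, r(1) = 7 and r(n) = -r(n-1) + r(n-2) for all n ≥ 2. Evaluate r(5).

47

r(2) = -7 + (-4) = -11
r(3) = -(-11) + 7 = 18
r(4) = -18 + (-11) = -29
r(5) = -(-29) + 18 = 47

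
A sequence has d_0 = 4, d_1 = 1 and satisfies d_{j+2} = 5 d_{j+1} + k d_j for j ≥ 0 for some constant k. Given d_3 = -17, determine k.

d_2 = 5 + 4k
d_3 = 25 + 21k
So 25 + 21k = -17, giving k = -2.

-2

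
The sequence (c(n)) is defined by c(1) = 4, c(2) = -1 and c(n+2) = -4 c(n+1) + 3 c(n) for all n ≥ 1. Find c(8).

c(3) = -4·(-1) + 3·4 = 16
c(4) = -4·16 + 3·(-1) = -67
c(5) = -4·(-67) + 3·16 = 316
c(6) = -4·316 + 3·(-67) = -1465
c(7) = -4·(-1465) + 3·316 = 6808
c(8) = -4·6808 + 3·(-1465) = -31627

-31627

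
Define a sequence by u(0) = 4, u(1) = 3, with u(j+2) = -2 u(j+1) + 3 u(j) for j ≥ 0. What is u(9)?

-4917

u(2) = -2*3 + 3*4 = 6
u(3) = -2*6 + 3*3 = -3
u(4) = -2*(-3) + 3*6 = 24
u(5) = -2*24 + 3*(-3) = -57
u(6) = -2*(-57) + 3*24 = 186
u(7) = -2*186 + 3*(-57) = -543
u(8) = -2*(-543) + 3*186 = 1644
u(9) = -2*1644 + 3*(-543) = -4917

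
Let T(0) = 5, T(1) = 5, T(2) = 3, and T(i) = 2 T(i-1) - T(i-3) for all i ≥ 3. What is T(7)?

-35

T(3) = 2(3) - 5 = 1
T(4) = 2(1) - 5 = -3
T(5) = 2(-3) - 3 = -9
T(6) = 2(-9) - 1 = -19
T(7) = 2(-19) - (-3) = -35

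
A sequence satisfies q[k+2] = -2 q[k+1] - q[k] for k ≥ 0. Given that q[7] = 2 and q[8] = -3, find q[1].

-4

Rearranging, q[k-2] = -(q[k] + 2 q[k-1]).
q[6] = -(-3 + 2*2) = -1
q[5] = -(2 + 2*(-1)) = 0
q[4] = -(-1 + 2*0) = 1
q[3] = -(0 + 2*1) = -2
q[2] = -(1 + 2*(-2)) = 3
q[1] = -(-2 + 2*3) = -4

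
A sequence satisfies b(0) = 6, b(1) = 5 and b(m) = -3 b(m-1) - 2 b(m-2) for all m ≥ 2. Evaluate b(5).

335

b(2) = -3*5 - 2*6 = -27
b(3) = -3*(-27) - 2*5 = 71
b(4) = -3*71 - 2*(-27) = -159
b(5) = -3*(-159) - 2*71 = 335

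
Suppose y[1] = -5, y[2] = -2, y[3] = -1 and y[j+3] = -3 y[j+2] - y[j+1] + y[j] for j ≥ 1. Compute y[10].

70

y[4] = -3(-1) - (-2) + (-5) = 0
y[5] = -3(0) - (-1) + (-2) = -1
y[6] = -3(-1) - 0 + (-1) = 2
y[7] = -3(2) - (-1) + 0 = -5
y[8] = -3(-5) - 2 + (-1) = 12
y[9] = -3(12) - (-5) + 2 = -29
y[10] = -3(-29) - 12 + (-5) = 70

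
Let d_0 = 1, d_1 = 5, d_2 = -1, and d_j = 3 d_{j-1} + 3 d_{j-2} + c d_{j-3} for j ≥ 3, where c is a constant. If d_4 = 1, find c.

-4

d_3 = 12 + c
d_4 = 33 + 8c
So 33 + 8c = 1, giving c = -4.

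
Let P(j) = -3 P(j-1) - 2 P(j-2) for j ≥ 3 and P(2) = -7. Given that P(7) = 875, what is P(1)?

-7

Let P(1) = y.
P(3) = 21 - 2y
P(4) = -49 + 6y
P(5) = 105 - 14y
P(6) = -217 + 30y
P(7) = 441 - 62y
So 441 - 62y = 875, giving y = -7.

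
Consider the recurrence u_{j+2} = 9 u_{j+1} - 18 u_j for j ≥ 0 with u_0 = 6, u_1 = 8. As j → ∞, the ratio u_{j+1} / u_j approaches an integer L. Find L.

The characteristic equation is r^2 - 9r + 18 = 0, which factors as (r - 6)(r - 3) = 0.
So the roots are 6 and 3. Since |6| > |3| and the coefficient of 6^j is non-zero, the ratio tends to 6.

6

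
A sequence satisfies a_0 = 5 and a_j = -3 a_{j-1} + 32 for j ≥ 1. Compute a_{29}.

205891132094657

The fixed point is 32/(1 + 3) = 8, so a_j - 8 = -3(a_{j-1} - 8).
Hence a_j = -3·(-3)^j + 8.
a_{29} = -3·(-3)^{29} + 8 = -3·-68630377364883 + 8 = 205891132094657.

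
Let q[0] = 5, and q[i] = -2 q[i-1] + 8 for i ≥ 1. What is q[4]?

q[1] = -2(5) + 8 = -2
q[2] = -2(-2) + 8 = 12
q[3] = -2(12) + 8 = -16
q[4] = -2(-16) + 8 = 40

40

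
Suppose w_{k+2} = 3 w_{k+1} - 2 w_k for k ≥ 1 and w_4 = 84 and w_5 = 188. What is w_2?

6

Rearranging, w_{k-2} = (w_k - 3 w_{k-1}) / -2.
w_3 = (188 - 3(84)) / -2 = -64/-2 = 32
w_2 = (84 - 3(32)) / -2 = -12/-2 = 6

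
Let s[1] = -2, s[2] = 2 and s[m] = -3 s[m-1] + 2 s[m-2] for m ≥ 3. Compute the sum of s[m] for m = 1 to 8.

4296

s[3] = -3*2 + 2*(-2) = -10
s[4] = -3*(-10) + 2*2 = 34
s[5] = -3*34 + 2*(-10) = -122
s[6] = -3*(-122) + 2*34 = 434
s[7] = -3*434 + 2*(-122) = -1546
s[8] = -3*(-1546) + 2*434 = 5506
Sum = (-2) + 2 + (-10) + 34 + (-122) + 434 + (-1546) + 5506 = 4296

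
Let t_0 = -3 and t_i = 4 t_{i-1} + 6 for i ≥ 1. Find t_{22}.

The fixed point is 6/(1 - 4) = -2, so t_i + 2 = 4(t_{i-1} + 2).
Hence t_i = -1·4^i - 2.
t_{22} = -1·4^{22} - 2 = -1·17592186044416 - 2 = -17592186044418.

-17592186044418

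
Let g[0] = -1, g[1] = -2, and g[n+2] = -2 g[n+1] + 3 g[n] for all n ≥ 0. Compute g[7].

g[2] = -2·(-2) + 3·(-1) = 1
g[3] = -2·1 + 3·(-2) = -8
g[4] = -2·(-8) + 3·1 = 19
g[5] = -2·19 + 3·(-8) = -62
g[6] = -2·(-62) + 3·19 = 181
g[7] = -2·181 + 3·(-62) = -548

-548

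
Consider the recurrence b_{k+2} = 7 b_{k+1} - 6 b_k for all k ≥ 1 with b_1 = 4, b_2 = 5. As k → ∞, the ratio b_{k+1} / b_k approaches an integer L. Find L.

The characteristic equation is r^2 - 7r + 6 = 0, which factors as (r - 6)(r - 1) = 0.
So the roots are 6 and 1. Since |6| > |1| and the coefficient of 6^k is non-zero, the ratio tends to 6.

6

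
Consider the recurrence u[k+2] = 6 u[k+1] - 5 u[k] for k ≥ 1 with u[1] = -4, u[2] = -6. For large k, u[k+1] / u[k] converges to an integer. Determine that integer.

The characteristic equation is r^2 - 6r + 5 = 0, which factors as (r - 5)(r - 1) = 0.
So the roots are 5 and 1. Since |5| > |1| and the coefficient of 5^k is non-zero, the ratio tends to 5.

5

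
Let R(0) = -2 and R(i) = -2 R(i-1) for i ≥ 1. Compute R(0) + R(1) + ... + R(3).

R(1) = -2*(-2) = 4
R(2) = -2*4 = -8
R(3) = -2*(-8) = 16
Sum = (-2) + 4 + (-8) + 16 = 10

10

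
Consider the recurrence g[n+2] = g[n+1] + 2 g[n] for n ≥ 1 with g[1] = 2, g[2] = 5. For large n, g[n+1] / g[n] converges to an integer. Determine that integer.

2

The characteristic equation is r^2 - r - 2 = 0, which factors as (r - 2)(r + 1) = 0.
So the roots are 2 and -1. Since |2| > |-1| and the coefficient of 2^n is non-zero, the ratio tends to 2.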